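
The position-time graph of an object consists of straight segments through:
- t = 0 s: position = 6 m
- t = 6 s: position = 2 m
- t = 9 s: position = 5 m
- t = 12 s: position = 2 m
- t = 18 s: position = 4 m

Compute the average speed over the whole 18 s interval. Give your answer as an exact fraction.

2/3 m/s

Average speed = (total path length)/(elapsed time); on a piecewise-linear x-t graph the path length is Σ|Δx|.
0–6 s: |Δx| = |2 − 6| = 4 m
6–9 s: |Δx| = |5 − 2| = 3 m
9–12 s: |Δx| = |2 − 5| = 3 m
12–18 s: |Δx| = |4 − 2| = 2 m
Total path = 12 m; average speed = 12/18 = 2/3 m/s.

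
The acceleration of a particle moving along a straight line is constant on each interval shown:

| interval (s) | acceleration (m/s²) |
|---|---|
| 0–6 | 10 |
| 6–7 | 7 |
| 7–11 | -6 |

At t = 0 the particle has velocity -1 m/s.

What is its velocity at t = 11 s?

42 m/s

Δv equals the area under the a-t graph; then v = v₀ + Δv.
0–6 s: 10 × 6 = 60 m/s
6–7 s: 7 × 1 = 7 m/s
7–11 s: -6 × 4 = -24 m/s
Δv = 43 m/s, so v(11) = -1 + (43) = 42 m/s.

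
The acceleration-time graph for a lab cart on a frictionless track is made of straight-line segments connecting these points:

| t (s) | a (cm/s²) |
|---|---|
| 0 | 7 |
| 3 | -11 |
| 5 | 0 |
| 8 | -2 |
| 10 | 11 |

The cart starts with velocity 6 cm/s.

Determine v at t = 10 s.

Δv equals the area under the a-t graph; then v = v₀ + Δv.
0–3 s: ½(7 + -11)(3) = -6 cm/s
3–5 s: ½(-11 + 0)(2) = -11 cm/s
5–8 s: ½(0 + -2)(3) = -3 cm/s
8–10 s: ½(-2 + 11)(2) = 9 cm/s
Δv = -11 cm/s, so v(10) = 6 + (-11) = -5 cm/s.

-5 cm/s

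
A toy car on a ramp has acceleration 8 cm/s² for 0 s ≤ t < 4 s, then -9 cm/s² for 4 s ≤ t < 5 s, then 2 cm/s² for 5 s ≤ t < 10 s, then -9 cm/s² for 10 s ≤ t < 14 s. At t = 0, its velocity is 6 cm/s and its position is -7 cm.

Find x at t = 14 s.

On each constant-a segment, Δv = aΔt and Δx = v₀Δt + ½aΔt²; chain segment to segment.
0–4 s: v starts 6 cm/s; Δx = 6·4 + ½·8·4² = 88 cm; v ends 38 cm/s.
4–5 s: v starts 38 cm/s; Δx = 38·1 + ½·-9·1² = 33.5 cm; v ends 29 cm/s.
5–10 s: v starts 29 cm/s; Δx = 29·5 + ½·2·5² = 170 cm; v ends 39 cm/s.
10–14 s: v starts 39 cm/s; Δx = 39·4 + ½·-9·4² = 84 cm; v ends 3 cm/s.
x(14) = -7 + Σ Δx = 368.5 cm.

368.5 cm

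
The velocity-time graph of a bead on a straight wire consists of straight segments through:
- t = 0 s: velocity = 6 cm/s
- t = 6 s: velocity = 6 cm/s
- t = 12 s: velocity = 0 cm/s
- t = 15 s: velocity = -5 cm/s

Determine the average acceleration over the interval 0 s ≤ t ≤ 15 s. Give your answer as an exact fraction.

-11/15 cm/s²

Average acceleration = Δv/Δt = (-5 − 6)/(15 − 0) = -11/15 cm/s².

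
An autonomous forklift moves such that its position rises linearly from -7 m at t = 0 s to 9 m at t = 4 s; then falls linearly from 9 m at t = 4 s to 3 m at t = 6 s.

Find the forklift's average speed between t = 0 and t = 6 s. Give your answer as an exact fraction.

Average speed = (total path length)/(elapsed time); on a piecewise-linear x-t graph the path length is Σ|Δx|.
0–4 s: |Δx| = |9 − -7| = 16 m
4–6 s: |Δx| = |3 − 9| = 6 m
Total path = 22 m; average speed = 22/6 = 11/3 m/s.

11/3 m/s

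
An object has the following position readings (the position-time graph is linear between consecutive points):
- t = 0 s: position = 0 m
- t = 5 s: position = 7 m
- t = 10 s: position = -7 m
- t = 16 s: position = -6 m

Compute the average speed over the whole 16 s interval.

1.375 m/s

Average speed = (total path length)/(elapsed time); on a piecewise-linear x-t graph the path length is Σ|Δx|.
0–5 s: |Δx| = |7 − 0| = 7 m
5–10 s: |Δx| = |-7 − 7| = 14 m
10–16 s: |Δx| = |-6 − -7| = 1 m
Total path = 22 m; average speed = 22/16 = 1.375 m/s.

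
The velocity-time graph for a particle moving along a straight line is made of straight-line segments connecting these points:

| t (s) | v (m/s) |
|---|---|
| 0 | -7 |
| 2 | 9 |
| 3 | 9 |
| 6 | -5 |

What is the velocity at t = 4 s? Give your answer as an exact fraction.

On 3–6 s the graph is linear from 9 to -5 m/s: v(4) = 9 + (-5 − 9)·(4 − 3)/(6 − 3) = 13/3 m/s.

13/3 m/s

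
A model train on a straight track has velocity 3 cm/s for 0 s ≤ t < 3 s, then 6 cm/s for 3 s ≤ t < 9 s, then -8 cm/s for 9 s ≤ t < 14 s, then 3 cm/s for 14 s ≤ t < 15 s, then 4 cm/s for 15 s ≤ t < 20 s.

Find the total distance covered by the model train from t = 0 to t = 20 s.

108 cm

Total distance travelled is ∫|v| dt — sum the magnitudes of each area piece.
0–3 s: |3| × 3 = 9 cm
3–9 s: |6| × 6 = 36 cm
9–14 s: |-8| × 5 = 40 cm
14–15 s: |3| × 1 = 3 cm
15–20 s: |4| × 5 = 20 cm
Total distance = 108 cm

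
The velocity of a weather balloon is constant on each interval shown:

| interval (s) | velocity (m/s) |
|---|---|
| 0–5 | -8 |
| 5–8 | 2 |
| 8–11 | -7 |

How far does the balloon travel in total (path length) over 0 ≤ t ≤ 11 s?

Distance (not displacement) is the total path length: add the absolute areas under v-t.
0–5 s: |-8| × 5 = 40 m
5–8 s: |2| × 3 = 6 m
8–11 s: |-7| × 3 = 21 m
Total distance = 67 m

67 m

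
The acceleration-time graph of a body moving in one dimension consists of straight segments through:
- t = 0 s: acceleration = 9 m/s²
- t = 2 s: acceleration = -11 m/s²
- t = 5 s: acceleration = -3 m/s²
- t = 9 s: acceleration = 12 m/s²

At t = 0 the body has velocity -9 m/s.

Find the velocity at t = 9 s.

Δv equals the area under the a-t graph; then v = v₀ + Δv.
0–2 s: ½(9 + -11)(2) = -2 m/s
2–5 s: ½(-11 + -3)(3) = -21 m/s
5–9 s: ½(-3 + 12)(4) = 18 m/s
Δv = -5 m/s, so v(9) = -9 + (-5) = -14 m/s.

-14 m/s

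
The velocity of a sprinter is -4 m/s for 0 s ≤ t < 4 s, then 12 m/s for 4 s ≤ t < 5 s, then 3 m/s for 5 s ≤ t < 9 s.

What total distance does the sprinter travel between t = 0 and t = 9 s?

40 m

Distance (not displacement) is the total path length: add the absolute areas under v-t.
0–4 s: |-4| × 4 = 16 m
4–5 s: |12| × 1 = 12 m
5–9 s: |3| × 4 = 12 m
Total distance = 40 m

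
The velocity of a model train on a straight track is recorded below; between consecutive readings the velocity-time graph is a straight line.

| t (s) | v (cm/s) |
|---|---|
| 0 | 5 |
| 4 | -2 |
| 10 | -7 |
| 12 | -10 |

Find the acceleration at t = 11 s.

-1.5 cm/s²

Acceleration is the slope of the v-t graph on 10–12 s: (-10 − -7)/(12 − 10) = -1.5 cm/s².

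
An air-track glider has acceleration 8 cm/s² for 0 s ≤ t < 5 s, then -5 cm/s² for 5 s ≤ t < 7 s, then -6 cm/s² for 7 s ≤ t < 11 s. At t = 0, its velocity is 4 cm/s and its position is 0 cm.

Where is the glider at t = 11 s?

On each constant-a segment, Δv = aΔt and Δx = v₀Δt + ½aΔt²; chain segment to segment.
0–5 s: v starts 4 cm/s; Δx = 4·5 + ½·8·5² = 120 cm; v ends 44 cm/s.
5–7 s: v starts 44 cm/s; Δx = 44·2 + ½·-5·2² = 78 cm; v ends 34 cm/s.
7–11 s: v starts 34 cm/s; Δx = 34·4 + ½·-6·4² = 88 cm; v ends 10 cm/s.
x(11) = 0 + Σ Δx = 286 cm.

286 cm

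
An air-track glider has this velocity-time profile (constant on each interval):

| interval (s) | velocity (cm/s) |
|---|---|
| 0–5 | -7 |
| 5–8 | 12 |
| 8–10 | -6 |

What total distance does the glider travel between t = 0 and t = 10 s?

Total distance travelled is ∫|v| dt — sum the magnitudes of each area piece.
0–5 s: |-7| × 5 = 35 cm
5–8 s: |12| × 3 = 36 cm
8–10 s: |-6| × 2 = 12 cm
Total distance = 83 cm

83 cm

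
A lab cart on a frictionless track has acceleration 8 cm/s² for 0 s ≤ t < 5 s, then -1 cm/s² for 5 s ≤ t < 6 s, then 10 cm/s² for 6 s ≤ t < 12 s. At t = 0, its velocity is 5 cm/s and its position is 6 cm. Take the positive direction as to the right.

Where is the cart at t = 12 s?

619.5 cm

On each constant-a segment, Δv = aΔt and Δx = v₀Δt + ½aΔt²; chain segment to segment.
0–5 s: v starts 5 cm/s; Δx = 5·5 + ½·8·5² = 125 cm; v ends 45 cm/s.
5–6 s: v starts 45 cm/s; Δx = 45·1 + ½·-1·1² = 44.5 cm; v ends 44 cm/s.
6–12 s: v starts 44 cm/s; Δx = 44·6 + ½·10·6² = 444 cm; v ends 104 cm/s.
x(12) = 6 + Σ Δx = 619.5 cm.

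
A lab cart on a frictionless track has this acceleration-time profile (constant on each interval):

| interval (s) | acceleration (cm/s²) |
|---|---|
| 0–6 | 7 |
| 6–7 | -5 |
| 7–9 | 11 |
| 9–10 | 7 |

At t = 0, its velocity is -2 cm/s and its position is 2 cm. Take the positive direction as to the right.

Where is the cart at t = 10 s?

306 cm

On each constant-a segment, Δv = aΔt and Δx = v₀Δt + ½aΔt²; chain segment to segment.
0–6 s: v starts -2 cm/s; Δx = -2·6 + ½·7·6² = 114 cm; v ends 40 cm/s.
6–7 s: v starts 40 cm/s; Δx = 40·1 + ½·-5·1² = 37.5 cm; v ends 35 cm/s.
7–9 s: v starts 35 cm/s; Δx = 35·2 + ½·11·2² = 92 cm; v ends 57 cm/s.
9–10 s: v starts 57 cm/s; Δx = 57·1 + ½·7·1² = 60.5 cm; v ends 64 cm/s.
x(10) = 2 + Σ Δx = 306 cm.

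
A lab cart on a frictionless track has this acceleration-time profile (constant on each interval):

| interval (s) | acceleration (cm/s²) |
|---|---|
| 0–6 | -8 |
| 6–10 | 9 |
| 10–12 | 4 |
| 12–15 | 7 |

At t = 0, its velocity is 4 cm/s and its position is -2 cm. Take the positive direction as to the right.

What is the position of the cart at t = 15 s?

On each constant-a segment, Δv = aΔt and Δx = v₀Δt + ½aΔt²; chain segment to segment.
0–6 s: v starts 4 cm/s; Δx = 4·6 + ½·-8·6² = -120 cm; v ends -44 cm/s.
6–10 s: v starts -44 cm/s; Δx = -44·4 + ½·9·4² = -104 cm; v ends -8 cm/s.
10–12 s: v starts -8 cm/s; Δx = -8·2 + ½·4·2² = -8 cm; v ends 0 cm/s.
12–15 s: v starts 0 cm/s; Δx = 0·3 + ½·7·3² = 31.5 cm; v ends 21 cm/s.
x(15) = -2 + Σ Δx = -202.5 cm.

-202.5 cm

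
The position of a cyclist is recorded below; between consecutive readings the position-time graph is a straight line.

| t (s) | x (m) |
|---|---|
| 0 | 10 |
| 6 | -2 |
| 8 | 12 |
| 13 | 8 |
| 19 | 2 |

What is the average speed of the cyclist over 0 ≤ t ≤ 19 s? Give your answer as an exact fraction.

36/19 m/s

Average speed = (total path length)/(elapsed time); on a piecewise-linear x-t graph the path length is Σ|Δx|.
0–6 s: |Δx| = |-2 − 10| = 12 m
6–8 s: |Δx| = |12 − -2| = 14 m
8–13 s: |Δx| = |8 − 12| = 4 m
13–19 s: |Δx| = |2 − 8| = 6 m
Total path = 36 m; average speed = 36/19 = 36/19 m/s.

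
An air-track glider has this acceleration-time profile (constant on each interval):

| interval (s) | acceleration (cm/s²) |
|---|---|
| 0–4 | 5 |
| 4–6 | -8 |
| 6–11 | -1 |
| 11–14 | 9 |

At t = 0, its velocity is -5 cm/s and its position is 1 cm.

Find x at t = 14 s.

On each constant-a segment, Δv = aΔt and Δx = v₀Δt + ½aΔt²; chain segment to segment.
0–4 s: v starts -5 cm/s; Δx = -5·4 + ½·5·4² = 20 cm; v ends 15 cm/s.
4–6 s: v starts 15 cm/s; Δx = 15·2 + ½·-8·2² = 14 cm; v ends -1 cm/s.
6–11 s: v starts -1 cm/s; Δx = -1·5 + ½·-1·5² = -17.5 cm; v ends -6 cm/s.
11–14 s: v starts -6 cm/s; Δx = -6·3 + ½·9·3² = 22.5 cm; v ends 21 cm/s.
x(14) = 1 + Σ Δx = 40 cm.

40 cm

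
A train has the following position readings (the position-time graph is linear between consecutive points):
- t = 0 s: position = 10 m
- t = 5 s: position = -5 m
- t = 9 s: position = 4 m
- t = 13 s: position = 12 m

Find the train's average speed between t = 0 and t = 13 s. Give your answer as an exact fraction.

Average speed = (total path length)/(elapsed time); on a piecewise-linear x-t graph the path length is Σ|Δx|.
0–5 s: |Δx| = |-5 − 10| = 15 m
5–9 s: |Δx| = |4 − -5| = 9 m
9–13 s: |Δx| = |12 − 4| = 8 m
Total path = 32 m; average speed = 32/13 = 32/13 m/s.

32/13 m/s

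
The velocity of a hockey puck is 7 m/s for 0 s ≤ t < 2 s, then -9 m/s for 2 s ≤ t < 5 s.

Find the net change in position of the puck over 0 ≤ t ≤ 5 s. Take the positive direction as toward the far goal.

-13 m

Net displacement equals the area under the velocity-time graph (areas below the axis count negative).
0–2 s: 7 × 2 = 14 m
2–5 s: -9 × 3 = -27 m
Net displacement = -13 m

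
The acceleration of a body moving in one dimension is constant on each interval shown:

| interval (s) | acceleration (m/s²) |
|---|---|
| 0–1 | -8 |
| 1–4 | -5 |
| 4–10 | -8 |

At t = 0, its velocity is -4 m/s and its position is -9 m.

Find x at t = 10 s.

On each constant-a segment, Δv = aΔt and Δx = v₀Δt + ½aΔt²; chain segment to segment.
0–1 s: v starts -4 m/s; Δx = -4·1 + ½·-8·1² = -8 m; v ends -12 m/s.
1–4 s: v starts -12 m/s; Δx = -12·3 + ½·-5·3² = -58.5 m; v ends -27 m/s.
4–10 s: v starts -27 m/s; Δx = -27·6 + ½·-8·6² = -306 m; v ends -75 m/s.
x(10) = -9 + Σ Δx = -381.5 m.

-381.5 m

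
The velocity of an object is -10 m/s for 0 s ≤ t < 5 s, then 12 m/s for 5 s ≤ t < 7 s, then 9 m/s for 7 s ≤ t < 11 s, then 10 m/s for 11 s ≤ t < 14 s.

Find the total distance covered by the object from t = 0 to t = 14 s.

Distance (not displacement) is the total path length: add the absolute areas under v-t.
0–5 s: |-10| × 5 = 50 m
5–7 s: |12| × 2 = 24 m
7–11 s: |9| × 4 = 36 m
11–14 s: |10| × 3 = 30 m
Total distance = 140 m

140 m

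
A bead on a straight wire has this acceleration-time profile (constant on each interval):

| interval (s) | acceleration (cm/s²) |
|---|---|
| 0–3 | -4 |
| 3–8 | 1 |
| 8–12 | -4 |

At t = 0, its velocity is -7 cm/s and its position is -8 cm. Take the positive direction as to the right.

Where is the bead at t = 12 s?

-217.5 cm

On each constant-a segment, Δv = aΔt and Δx = v₀Δt + ½aΔt²; chain segment to segment.
0–3 s: v starts -7 cm/s; Δx = -7·3 + ½·-4·3² = -39 cm; v ends -19 cm/s.
3–8 s: v starts -19 cm/s; Δx = -19·5 + ½·1·5² = -82.5 cm; v ends -14 cm/s.
8–12 s: v starts -14 cm/s; Δx = -14·4 + ½·-4·4² = -88 cm; v ends -30 cm/s.
x(12) = -8 + Σ Δx = -217.5 cm.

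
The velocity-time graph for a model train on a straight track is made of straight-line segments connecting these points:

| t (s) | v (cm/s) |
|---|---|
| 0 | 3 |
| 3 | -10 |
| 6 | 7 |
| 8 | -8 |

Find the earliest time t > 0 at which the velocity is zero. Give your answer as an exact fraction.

t = 9/13 s

v changes sign on 0–3 s (from 3 to -10); the graph is linear there, so v = 0 at t = 0 + (-3)·(3 − 0)/(-10 − 3) = 9/13 s.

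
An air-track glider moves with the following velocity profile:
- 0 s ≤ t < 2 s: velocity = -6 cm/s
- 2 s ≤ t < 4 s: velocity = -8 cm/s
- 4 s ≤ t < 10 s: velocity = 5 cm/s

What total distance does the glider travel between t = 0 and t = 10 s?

58 cm

Total distance travelled is ∫|v| dt — sum the magnitudes of each area piece.
0–2 s: |-6| × 2 = 12 cm
2–4 s: |-8| × 2 = 16 cm
4–10 s: |5| × 6 = 30 cm
Total distance = 58 cm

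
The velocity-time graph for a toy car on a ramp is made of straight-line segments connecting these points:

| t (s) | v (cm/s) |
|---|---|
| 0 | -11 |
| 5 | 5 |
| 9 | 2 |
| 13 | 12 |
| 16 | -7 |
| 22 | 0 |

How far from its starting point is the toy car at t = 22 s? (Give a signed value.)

Displacement is the signed area under the v-t curve.
0–5 s: ½(-11 + 5)(5) = -15 cm
5–9 s: ½(5 + 2)(4) = 14 cm
9–13 s: ½(2 + 12)(4) = 28 cm
13–16 s: ½(12 + -7)(3) = 7.5 cm
16–22 s: ½(-7 + 0)(6) = -21 cm
Net displacement = 13.5 cm

13.5 cm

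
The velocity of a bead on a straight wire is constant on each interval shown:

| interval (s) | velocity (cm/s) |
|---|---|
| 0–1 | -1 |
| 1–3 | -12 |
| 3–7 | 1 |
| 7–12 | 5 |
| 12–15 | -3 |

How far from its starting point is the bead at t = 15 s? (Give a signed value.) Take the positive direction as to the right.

Net displacement equals the area under the velocity-time graph (areas below the axis count negative).
0–1 s: -1 × 1 = -1 cm
1–3 s: -12 × 2 = -24 cm
3–7 s: 1 × 4 = 4 cm
7–12 s: 5 × 5 = 25 cm
12–15 s: -3 × 3 = -9 cm
Net displacement = -5 cm

-5 cm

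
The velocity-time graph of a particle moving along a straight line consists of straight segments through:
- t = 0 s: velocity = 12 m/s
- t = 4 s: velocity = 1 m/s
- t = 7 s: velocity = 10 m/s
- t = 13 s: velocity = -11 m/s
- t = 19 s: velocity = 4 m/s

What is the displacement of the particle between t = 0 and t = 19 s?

18.5 m

Net displacement equals the area under the velocity-time graph (areas below the axis count negative).
0–4 s: ½(12 + 1)(4) = 26 m
4–7 s: ½(1 + 10)(3) = 16.5 m
7–13 s: ½(10 + -11)(6) = -3 m
13–19 s: ½(-11 + 4)(6) = -21 m
Net displacement = 18.5 m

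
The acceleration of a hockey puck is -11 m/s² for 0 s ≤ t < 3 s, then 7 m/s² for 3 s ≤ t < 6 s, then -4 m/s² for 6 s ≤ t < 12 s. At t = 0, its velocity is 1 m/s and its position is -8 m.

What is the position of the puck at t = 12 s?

-257 m

On each constant-a segment, Δv = aΔt and Δx = v₀Δt + ½aΔt²; chain segment to segment.
0–3 s: v starts 1 m/s; Δx = 1·3 + ½·-11·3² = -46.5 m; v ends -32 m/s.
3–6 s: v starts -32 m/s; Δx = -32·3 + ½·7·3² = -64.5 m; v ends -11 m/s.
6–12 s: v starts -11 m/s; Δx = -11·6 + ½·-4·6² = -138 m; v ends -35 m/s.
x(12) = -8 + Σ Δx = -257 m.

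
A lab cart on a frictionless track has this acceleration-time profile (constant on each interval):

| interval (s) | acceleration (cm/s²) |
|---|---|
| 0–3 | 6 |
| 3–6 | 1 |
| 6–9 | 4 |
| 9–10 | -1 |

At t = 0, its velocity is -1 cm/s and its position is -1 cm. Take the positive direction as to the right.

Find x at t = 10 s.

188 cm

On each constant-a segment, Δv = aΔt and Δx = v₀Δt + ½aΔt²; chain segment to segment.
0–3 s: v starts -1 cm/s; Δx = -1·3 + ½·6·3² = 24 cm; v ends 17 cm/s.
3–6 s: v starts 17 cm/s; Δx = 17·3 + ½·1·3² = 55.5 cm; v ends 20 cm/s.
6–9 s: v starts 20 cm/s; Δx = 20·3 + ½·4·3² = 78 cm; v ends 32 cm/s.
9–10 s: v starts 32 cm/s; Δx = 32·1 + ½·-1·1² = 31.5 cm; v ends 31 cm/s.
x(10) = -1 + Σ Δx = 188 cm.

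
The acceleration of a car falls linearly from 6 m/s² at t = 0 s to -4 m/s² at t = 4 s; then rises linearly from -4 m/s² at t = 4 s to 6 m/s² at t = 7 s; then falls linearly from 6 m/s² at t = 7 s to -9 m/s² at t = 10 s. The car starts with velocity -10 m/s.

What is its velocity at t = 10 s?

-7.5 m/s

Δv equals the area under the a-t graph; then v = v₀ + Δv.
0–4 s: ½(6 + -4)(4) = 4 m/s
4–7 s: ½(-4 + 6)(3) = 3 m/s
7–10 s: ½(6 + -9)(3) = -4.5 m/s
Δv = 2.5 m/s, so v(10) = -10 + (2.5) = -7.5 m/s.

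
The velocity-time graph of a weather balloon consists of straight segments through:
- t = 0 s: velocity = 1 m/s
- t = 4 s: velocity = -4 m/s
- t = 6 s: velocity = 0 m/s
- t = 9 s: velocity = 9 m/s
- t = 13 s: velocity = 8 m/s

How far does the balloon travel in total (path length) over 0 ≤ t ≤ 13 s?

58.3 m

Total distance travelled is ∫|v| dt — sum the magnitudes of each area piece.
0–4 s: v = 0 at t = 0.8 s; triangle areas 0.4 + 6.4 = 6.8 m
4–6 s: |½(-4 + 0)(2)| = 4 m
6–9 s: |½(0 + 9)(3)| = 13.5 m
9–13 s: |½(9 + 8)(4)| = 34 m
Total distance = 58.3 m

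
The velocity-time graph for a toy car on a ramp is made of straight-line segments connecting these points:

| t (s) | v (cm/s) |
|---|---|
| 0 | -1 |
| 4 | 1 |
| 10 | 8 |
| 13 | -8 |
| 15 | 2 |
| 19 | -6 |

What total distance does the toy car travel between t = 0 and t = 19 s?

57.8 cm

Total distance travelled is ∫|v| dt — sum the magnitudes of each area piece.
0–4 s: v = 0 at t = 2 s; triangle areas 1 + 1 = 2 cm
4–10 s: |½(1 + 8)(6)| = 27 cm
10–13 s: v = 0 at t = 11.5 s; triangle areas 6 + 6 = 12 cm
13–15 s: v = 0 at t = 14.6 s; triangle areas 6.4 + 0.4 = 6.8 cm
15–19 s: v = 0 at t = 16 s; triangle areas 1 + 9 = 10 cm
Total distance = 57.8 cm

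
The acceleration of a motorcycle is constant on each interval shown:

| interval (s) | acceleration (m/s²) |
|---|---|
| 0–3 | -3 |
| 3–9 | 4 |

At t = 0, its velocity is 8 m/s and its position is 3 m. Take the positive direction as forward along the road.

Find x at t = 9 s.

On each constant-a segment, Δv = aΔt and Δx = v₀Δt + ½aΔt²; chain segment to segment.
0–3 s: v starts 8 m/s; Δx = 8·3 + ½·-3·3² = 10.5 m; v ends -1 m/s.
3–9 s: v starts -1 m/s; Δx = -1·6 + ½·4·6² = 66 m; v ends 23 m/s.
x(9) = 3 + Σ Δx = 79.5 m.

79.5 m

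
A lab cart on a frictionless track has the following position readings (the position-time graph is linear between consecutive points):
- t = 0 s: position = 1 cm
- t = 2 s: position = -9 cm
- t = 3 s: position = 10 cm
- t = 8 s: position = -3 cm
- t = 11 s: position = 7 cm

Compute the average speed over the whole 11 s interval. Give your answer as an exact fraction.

Average speed = (total path length)/(elapsed time); on a piecewise-linear x-t graph the path length is Σ|Δx|.
0–2 s: |Δx| = |-9 − 1| = 10 cm
2–3 s: |Δx| = |10 − -9| = 19 cm
3–8 s: |Δx| = |-3 − 10| = 13 cm
8–11 s: |Δx| = |7 − -3| = 10 cm
Total path = 52 cm; average speed = 52/11 = 52/11 cm/s.

52/11 cm/s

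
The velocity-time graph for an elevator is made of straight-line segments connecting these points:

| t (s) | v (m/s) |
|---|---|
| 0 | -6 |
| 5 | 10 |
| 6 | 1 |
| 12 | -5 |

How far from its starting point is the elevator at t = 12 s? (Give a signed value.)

3.5 m

Net displacement equals the area under the velocity-time graph (areas below the axis count negative).
0–5 s: ½(-6 + 10)(5) = 10 m
5–6 s: ½(10 + 1)(1) = 5.5 m
6–12 s: ½(1 + -5)(6) = -12 m
Net displacement = 3.5 m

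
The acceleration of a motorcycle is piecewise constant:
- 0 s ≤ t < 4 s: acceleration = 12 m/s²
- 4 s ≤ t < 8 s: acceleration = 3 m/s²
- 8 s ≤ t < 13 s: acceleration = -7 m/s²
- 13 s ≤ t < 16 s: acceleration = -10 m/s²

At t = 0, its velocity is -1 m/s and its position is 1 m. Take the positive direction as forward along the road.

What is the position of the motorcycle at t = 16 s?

539.5 m

On each constant-a segment, Δv = aΔt and Δx = v₀Δt + ½aΔt²; chain segment to segment.
0–4 s: v starts -1 m/s; Δx = -1·4 + ½·12·4² = 92 m; v ends 47 m/s.
4–8 s: v starts 47 m/s; Δx = 47·4 + ½·3·4² = 212 m; v ends 59 m/s.
8–13 s: v starts 59 m/s; Δx = 59·5 + ½·-7·5² = 207.5 m; v ends 24 m/s.
13–16 s: v starts 24 m/s; Δx = 24·3 + ½·-10·3² = 27 m; v ends -6 m/s.
x(16) = 1 + Σ Δx = 539.5 m.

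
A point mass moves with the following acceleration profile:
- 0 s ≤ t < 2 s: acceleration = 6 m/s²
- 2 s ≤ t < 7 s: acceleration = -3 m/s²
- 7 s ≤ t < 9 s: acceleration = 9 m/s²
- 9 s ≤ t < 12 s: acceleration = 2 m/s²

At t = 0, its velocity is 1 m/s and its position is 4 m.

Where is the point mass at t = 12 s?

116.5 m

On each constant-a segment, Δv = aΔt and Δx = v₀Δt + ½aΔt²; chain segment to segment.
0–2 s: v starts 1 m/s; Δx = 1·2 + ½·6·2² = 14 m; v ends 13 m/s.
2–7 s: v starts 13 m/s; Δx = 13·5 + ½·-3·5² = 27.5 m; v ends -2 m/s.
7–9 s: v starts -2 m/s; Δx = -2·2 + ½·9·2² = 14 m; v ends 16 m/s.
9–12 s: v starts 16 m/s; Δx = 16·3 + ½·2·3² = 57 m; v ends 22 m/s.
x(12) = 4 + Σ Δx = 116.5 m.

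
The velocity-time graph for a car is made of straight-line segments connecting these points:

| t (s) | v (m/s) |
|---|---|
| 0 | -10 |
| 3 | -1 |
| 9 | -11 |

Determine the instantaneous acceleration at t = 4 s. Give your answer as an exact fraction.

Acceleration is the slope of the v-t graph on 3–9 s: (-11 − -1)/(9 − 3) = -5/3 m/s².

-5/3 m/s²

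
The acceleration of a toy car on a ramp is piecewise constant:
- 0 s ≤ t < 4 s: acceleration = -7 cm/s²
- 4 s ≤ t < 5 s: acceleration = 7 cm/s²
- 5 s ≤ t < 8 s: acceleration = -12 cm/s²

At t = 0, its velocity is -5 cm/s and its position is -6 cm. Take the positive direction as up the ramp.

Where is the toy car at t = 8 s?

-243.5 cm

On each constant-a segment, Δv = aΔt and Δx = v₀Δt + ½aΔt²; chain segment to segment.
0–4 s: v starts -5 cm/s; Δx = -5·4 + ½·-7·4² = -76 cm; v ends -33 cm/s.
4–5 s: v starts -33 cm/s; Δx = -33·1 + ½·7·1² = -29.5 cm; v ends -26 cm/s.
5–8 s: v starts -26 cm/s; Δx = -26·3 + ½·-12·3² = -132 cm; v ends -62 cm/s.
x(8) = -6 + Σ Δx = -243.5 cm.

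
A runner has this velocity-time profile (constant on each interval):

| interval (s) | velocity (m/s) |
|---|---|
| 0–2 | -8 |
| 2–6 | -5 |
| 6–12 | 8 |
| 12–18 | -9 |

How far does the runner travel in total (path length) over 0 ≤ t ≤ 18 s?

Distance (not displacement) is the total path length: add the absolute areas under v-t.
0–2 s: |-8| × 2 = 16 m
2–6 s: |-5| × 4 = 20 m
6–12 s: |8| × 6 = 48 m
12–18 s: |-9| × 6 = 54 m
Total distance = 138 m

138 m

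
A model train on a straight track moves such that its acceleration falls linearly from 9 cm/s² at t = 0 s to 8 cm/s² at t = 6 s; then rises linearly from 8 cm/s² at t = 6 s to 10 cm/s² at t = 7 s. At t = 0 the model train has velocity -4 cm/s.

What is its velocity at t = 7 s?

Δv equals the area under the a-t graph; then v = v₀ + Δv.
0–6 s: ½(9 + 8)(6) = 51 cm/s
6–7 s: ½(8 + 10)(1) = 9 cm/s
Δv = 60 cm/s, so v(7) = -4 + (60) = 56 cm/s.

56 cm/s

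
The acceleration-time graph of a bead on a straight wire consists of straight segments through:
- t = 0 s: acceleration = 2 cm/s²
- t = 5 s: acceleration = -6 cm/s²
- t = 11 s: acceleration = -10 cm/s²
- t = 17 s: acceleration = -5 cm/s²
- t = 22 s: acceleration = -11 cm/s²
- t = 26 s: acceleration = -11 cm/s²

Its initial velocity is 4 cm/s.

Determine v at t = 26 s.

Δv equals the area under the a-t graph; then v = v₀ + Δv.
0–5 s: ½(2 + -6)(5) = -10 cm/s
5–11 s: ½(-6 + -10)(6) = -48 cm/s
11–17 s: ½(-10 + -5)(6) = -45 cm/s
17–22 s: ½(-5 + -11)(5) = -40 cm/s
22–26 s: -11 × 4 = -44 cm/s
Δv = -187 cm/s, so v(26) = 4 + (-187) = -183 cm/s.

-183 cm/s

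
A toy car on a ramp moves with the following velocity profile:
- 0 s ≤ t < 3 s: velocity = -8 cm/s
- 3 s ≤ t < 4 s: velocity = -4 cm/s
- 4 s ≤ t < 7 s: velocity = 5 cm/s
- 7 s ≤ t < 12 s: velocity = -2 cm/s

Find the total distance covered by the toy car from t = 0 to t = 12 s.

Distance (not displacement) is the total path length: add the absolute areas under v-t.
0–3 s: |-8| × 3 = 24 cm
3–4 s: |-4| × 1 = 4 cm
4–7 s: |5| × 3 = 15 cm
7–12 s: |-2| × 5 = 10 cm
Total distance = 53 cm

53 cm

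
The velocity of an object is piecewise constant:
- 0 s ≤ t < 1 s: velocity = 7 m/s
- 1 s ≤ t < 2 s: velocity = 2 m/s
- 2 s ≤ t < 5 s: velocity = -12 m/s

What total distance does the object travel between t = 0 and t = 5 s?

Total distance travelled is ∫|v| dt — sum the magnitudes of each area piece.
0–1 s: |7| × 1 = 7 m
1–2 s: |2| × 1 = 2 m
2–5 s: |-12| × 3 = 36 m
Total distance = 45 m

45 m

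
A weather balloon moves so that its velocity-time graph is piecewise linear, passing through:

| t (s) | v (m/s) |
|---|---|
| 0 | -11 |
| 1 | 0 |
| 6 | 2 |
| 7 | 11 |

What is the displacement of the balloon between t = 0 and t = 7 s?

6 m

Displacement is the signed area under the v-t curve.
0–1 s: ½(-11 + 0)(1) = -5.5 m
1–6 s: ½(0 + 2)(5) = 5 m
6–7 s: ½(2 + 11)(1) = 6.5 m
Net displacement = 6 m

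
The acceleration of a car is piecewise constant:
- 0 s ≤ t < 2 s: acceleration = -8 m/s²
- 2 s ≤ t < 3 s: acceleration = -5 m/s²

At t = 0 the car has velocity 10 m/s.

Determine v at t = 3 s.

-11 m/s

Δv equals the area under the a-t graph; then v = v₀ + Δv.
0–2 s: -8 × 2 = -16 m/s
2–3 s: -5 × 1 = -5 m/s
Δv = -21 m/s, so v(3) = 10 + (-21) = -11 m/s.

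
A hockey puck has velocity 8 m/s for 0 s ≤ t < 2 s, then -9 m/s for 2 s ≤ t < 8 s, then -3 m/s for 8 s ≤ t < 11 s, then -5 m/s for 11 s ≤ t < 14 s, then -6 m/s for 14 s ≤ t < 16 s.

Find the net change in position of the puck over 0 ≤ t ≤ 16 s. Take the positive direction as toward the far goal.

-74 m

Net displacement equals the area under the velocity-time graph (areas below the axis count negative).
0–2 s: 8 × 2 = 16 m
2–8 s: -9 × 6 = -54 m
8–11 s: -3 × 3 = -9 m
11–14 s: -5 × 3 = -15 m
14–16 s: -6 × 2 = -12 m
Net displacement = -74 m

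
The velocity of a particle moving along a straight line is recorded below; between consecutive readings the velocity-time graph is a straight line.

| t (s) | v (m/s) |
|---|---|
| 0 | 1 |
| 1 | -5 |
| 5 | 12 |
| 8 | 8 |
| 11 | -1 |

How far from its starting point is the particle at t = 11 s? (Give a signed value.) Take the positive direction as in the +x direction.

52.5 m

Net displacement equals the area under the velocity-time graph (areas below the axis count negative).
0–1 s: ½(1 + -5)(1) = -2 m
1–5 s: ½(-5 + 12)(4) = 14 m
5–8 s: ½(12 + 8)(3) = 30 m
8–11 s: ½(8 + -1)(3) = 10.5 m
Net displacement = 52.5 m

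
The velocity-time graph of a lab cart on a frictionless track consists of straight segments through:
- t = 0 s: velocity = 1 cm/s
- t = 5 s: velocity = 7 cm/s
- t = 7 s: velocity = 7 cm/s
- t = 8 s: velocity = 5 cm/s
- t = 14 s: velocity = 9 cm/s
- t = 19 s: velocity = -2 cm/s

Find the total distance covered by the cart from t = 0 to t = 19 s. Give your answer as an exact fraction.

2229/22 cm

Distance (not displacement) is the total path length: add the absolute areas under v-t.
0–5 s: |½(1 + 7)(5)| = 20 cm
5–7 s: |7| × 2 = 14 cm
7–8 s: |½(7 + 5)(1)| = 6 cm
8–14 s: |½(5 + 9)(6)| = 42 cm
14–19 s: v = 0 at t = 199/11 s; triangle areas 405/22 + 10/11 = 425/22 cm
Total distance = 2229/22 cm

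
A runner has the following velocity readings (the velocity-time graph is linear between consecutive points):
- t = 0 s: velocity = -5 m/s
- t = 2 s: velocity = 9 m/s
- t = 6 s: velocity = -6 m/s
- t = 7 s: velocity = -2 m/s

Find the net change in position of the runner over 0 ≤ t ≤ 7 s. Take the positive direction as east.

Displacement is the signed area under the v-t curve.
0–2 s: ½(-5 + 9)(2) = 4 m
2–6 s: ½(9 + -6)(4) = 6 m
6–7 s: ½(-6 + -2)(1) = -4 m
Net displacement = 6 m

6 m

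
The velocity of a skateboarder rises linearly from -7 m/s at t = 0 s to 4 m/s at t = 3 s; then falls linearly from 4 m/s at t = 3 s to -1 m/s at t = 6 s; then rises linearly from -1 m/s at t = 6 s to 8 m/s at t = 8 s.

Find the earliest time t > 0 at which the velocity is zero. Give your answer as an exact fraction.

t = 21/11 s

v changes sign on 0–3 s (from -7 to 4); the graph is linear there, so v = 0 at t = 0 + (7)·(3 − 0)/(4 − -7) = 21/11 s.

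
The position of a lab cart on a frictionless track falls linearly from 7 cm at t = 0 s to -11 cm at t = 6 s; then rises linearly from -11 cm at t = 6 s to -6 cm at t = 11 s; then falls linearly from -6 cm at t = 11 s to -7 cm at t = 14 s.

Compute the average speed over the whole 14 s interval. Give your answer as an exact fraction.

12/7 cm/s

Average speed = (total path length)/(elapsed time); on a piecewise-linear x-t graph the path length is Σ|Δx|.
0–6 s: |Δx| = |-11 − 7| = 18 cm
6–11 s: |Δx| = |-6 − -11| = 5 cm
11–14 s: |Δx| = |-7 − -6| = 1 cm
Total path = 24 cm; average speed = 24/14 = 12/7 cm/s.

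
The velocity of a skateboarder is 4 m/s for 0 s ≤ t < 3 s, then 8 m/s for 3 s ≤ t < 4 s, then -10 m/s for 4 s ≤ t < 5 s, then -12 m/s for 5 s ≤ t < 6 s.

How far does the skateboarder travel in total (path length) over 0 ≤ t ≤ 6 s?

Distance (not displacement) is the total path length: add the absolute areas under v-t.
0–3 s: |4| × 3 = 12 m
3–4 s: |8| × 1 = 8 m
4–5 s: |-10| × 1 = 10 m
5–6 s: |-12| × 1 = 12 m
Total distance = 42 m

42 m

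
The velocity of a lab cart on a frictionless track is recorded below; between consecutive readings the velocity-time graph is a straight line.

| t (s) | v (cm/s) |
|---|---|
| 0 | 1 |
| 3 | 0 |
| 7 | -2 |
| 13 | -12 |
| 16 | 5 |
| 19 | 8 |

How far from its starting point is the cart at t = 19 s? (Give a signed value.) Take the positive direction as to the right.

Displacement is the signed area under the v-t curve.
0–3 s: ½(1 + 0)(3) = 1.5 cm
3–7 s: ½(0 + -2)(4) = -4 cm
7–13 s: ½(-2 + -12)(6) = -42 cm
13–16 s: ½(-12 + 5)(3) = -10.5 cm
16–19 s: ½(5 + 8)(3) = 19.5 cm
Net displacement = -35.5 cm

-35.5 cm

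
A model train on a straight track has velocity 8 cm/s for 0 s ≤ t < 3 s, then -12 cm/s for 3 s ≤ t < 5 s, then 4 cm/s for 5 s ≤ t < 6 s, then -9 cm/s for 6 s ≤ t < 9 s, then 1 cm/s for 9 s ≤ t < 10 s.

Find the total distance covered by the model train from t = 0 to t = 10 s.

80 cm

Distance (not displacement) is the total path length: add the absolute areas under v-t.
0–3 s: |8| × 3 = 24 cm
3–5 s: |-12| × 2 = 24 cm
5–6 s: |4| × 1 = 4 cm
6–9 s: |-9| × 3 = 27 cm
9–10 s: |1| × 1 = 1 cm
Total distance = 80 cm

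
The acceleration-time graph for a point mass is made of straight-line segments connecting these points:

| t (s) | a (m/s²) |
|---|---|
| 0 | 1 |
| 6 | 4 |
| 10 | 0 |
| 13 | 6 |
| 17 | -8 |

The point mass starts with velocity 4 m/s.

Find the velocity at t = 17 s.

Δv equals the area under the a-t graph; then v = v₀ + Δv.
0–6 s: ½(1 + 4)(6) = 15 m/s
6–10 s: ½(4 + 0)(4) = 8 m/s
10–13 s: ½(0 + 6)(3) = 9 m/s
13–17 s: ½(6 + -8)(4) = -4 m/s
Δv = 28 m/s, so v(17) = 4 + (28) = 32 m/s.

32 m/s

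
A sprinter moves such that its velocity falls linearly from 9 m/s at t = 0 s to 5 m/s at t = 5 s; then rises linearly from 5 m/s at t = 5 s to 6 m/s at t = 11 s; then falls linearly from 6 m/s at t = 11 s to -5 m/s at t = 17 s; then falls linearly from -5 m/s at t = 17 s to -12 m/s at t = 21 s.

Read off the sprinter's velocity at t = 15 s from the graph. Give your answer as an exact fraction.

On 11–17 s the graph is linear from 6 to -5 m/s: v(15) = 6 + (-5 − 6)·(15 − 11)/(17 − 11) = -4/3 m/s.

-4/3 m/s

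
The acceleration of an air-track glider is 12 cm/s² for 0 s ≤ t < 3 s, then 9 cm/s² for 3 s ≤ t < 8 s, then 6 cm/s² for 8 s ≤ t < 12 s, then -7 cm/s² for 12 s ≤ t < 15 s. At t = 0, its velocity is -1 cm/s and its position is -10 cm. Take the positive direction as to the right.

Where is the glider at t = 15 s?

On each constant-a segment, Δv = aΔt and Δx = v₀Δt + ½aΔt²; chain segment to segment.
0–3 s: v starts -1 cm/s; Δx = -1·3 + ½·12·3² = 51 cm; v ends 35 cm/s.
3–8 s: v starts 35 cm/s; Δx = 35·5 + ½·9·5² = 287.5 cm; v ends 80 cm/s.
8–12 s: v starts 80 cm/s; Δx = 80·4 + ½·6·4² = 368 cm; v ends 104 cm/s.
12–15 s: v starts 104 cm/s; Δx = 104·3 + ½·-7·3² = 280.5 cm; v ends 83 cm/s.
x(15) = -10 + Σ Δx = 977 cm.

977 cm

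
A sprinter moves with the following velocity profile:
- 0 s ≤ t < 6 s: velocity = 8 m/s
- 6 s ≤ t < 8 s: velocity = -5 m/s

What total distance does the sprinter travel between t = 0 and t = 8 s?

58 m

Distance (not displacement) is the total path length: add the absolute areas under v-t.
0–6 s: |8| × 6 = 48 m
6–8 s: |-5| × 2 = 10 m
Total distance = 58 m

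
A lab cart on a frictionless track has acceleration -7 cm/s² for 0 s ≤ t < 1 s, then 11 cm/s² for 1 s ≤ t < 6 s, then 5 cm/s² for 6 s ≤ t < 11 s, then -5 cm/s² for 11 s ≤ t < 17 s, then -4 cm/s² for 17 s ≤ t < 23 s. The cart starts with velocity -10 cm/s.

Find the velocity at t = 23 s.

Δv equals the area under the a-t graph; then v = v₀ + Δv.
0–1 s: -7 × 1 = -7 cm/s
1–6 s: 11 × 5 = 55 cm/s
6–11 s: 5 × 5 = 25 cm/s
11–17 s: -5 × 6 = -30 cm/s
17–23 s: -4 × 6 = -24 cm/s
Δv = 19 cm/s, so v(23) = -10 + (19) = 9 cm/s.

9 cm/s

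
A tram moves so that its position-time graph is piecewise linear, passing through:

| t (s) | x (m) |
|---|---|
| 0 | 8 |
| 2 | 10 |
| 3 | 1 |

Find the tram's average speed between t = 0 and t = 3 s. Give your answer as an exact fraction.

Average speed = (total path length)/(elapsed time); on a piecewise-linear x-t graph the path length is Σ|Δx|.
0–2 s: |Δx| = |10 − 8| = 2 m
2–3 s: |Δx| = |1 − 10| = 9 m
Total path = 11 m; average speed = 11/3 = 11/3 m/s.

11/3 m/s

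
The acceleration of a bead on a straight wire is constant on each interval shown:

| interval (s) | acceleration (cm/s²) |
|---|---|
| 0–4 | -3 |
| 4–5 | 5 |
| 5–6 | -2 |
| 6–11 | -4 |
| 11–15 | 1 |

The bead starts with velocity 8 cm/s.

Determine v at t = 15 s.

Δv equals the area under the a-t graph; then v = v₀ + Δv.
0–4 s: -3 × 4 = -12 cm/s
4–5 s: 5 × 1 = 5 cm/s
5–6 s: -2 × 1 = -2 cm/s
6–11 s: -4 × 5 = -20 cm/s
11–15 s: 1 × 4 = 4 cm/s
Δv = -25 cm/s, so v(15) = 8 + (-25) = -17 cm/s.

-17 cm/s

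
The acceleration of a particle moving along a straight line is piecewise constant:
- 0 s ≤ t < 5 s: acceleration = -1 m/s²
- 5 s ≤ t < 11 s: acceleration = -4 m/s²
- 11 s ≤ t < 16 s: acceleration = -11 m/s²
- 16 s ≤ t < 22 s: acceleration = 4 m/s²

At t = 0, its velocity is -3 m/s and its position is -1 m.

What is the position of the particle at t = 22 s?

On each constant-a segment, Δv = aΔt and Δx = v₀Δt + ½aΔt²; chain segment to segment.
0–5 s: v starts -3 m/s; Δx = -3·5 + ½·-1·5² = -27.5 m; v ends -8 m/s.
5–11 s: v starts -8 m/s; Δx = -8·6 + ½·-4·6² = -120 m; v ends -32 m/s.
11–16 s: v starts -32 m/s; Δx = -32·5 + ½·-11·5² = -297.5 m; v ends -87 m/s.
16–22 s: v starts -87 m/s; Δx = -87·6 + ½·4·6² = -450 m; v ends -63 m/s.
x(22) = -1 + Σ Δx = -896 m.

-896 m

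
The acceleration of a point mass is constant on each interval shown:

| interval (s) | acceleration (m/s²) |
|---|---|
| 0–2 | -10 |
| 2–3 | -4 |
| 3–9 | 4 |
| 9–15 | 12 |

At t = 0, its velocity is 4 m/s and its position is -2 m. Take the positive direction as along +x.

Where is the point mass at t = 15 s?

On each constant-a segment, Δv = aΔt and Δx = v₀Δt + ½aΔt²; chain segment to segment.
0–2 s: v starts 4 m/s; Δx = 4·2 + ½·-10·2² = -12 m; v ends -16 m/s.
2–3 s: v starts -16 m/s; Δx = -16·1 + ½·-4·1² = -18 m; v ends -20 m/s.
3–9 s: v starts -20 m/s; Δx = -20·6 + ½·4·6² = -48 m; v ends 4 m/s.
9–15 s: v starts 4 m/s; Δx = 4·6 + ½·12·6² = 240 m; v ends 76 m/s.
x(15) = -2 + Σ Δx = 160 m.

160 m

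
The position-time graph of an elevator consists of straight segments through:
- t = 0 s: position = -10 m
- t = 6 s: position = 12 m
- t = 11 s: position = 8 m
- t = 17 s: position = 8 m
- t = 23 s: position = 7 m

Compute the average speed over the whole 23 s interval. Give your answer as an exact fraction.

Average speed = (total path length)/(elapsed time); on a piecewise-linear x-t graph the path length is Σ|Δx|.
0–6 s: |Δx| = |12 − -10| = 22 m
6–11 s: |Δx| = |8 − 12| = 4 m
11–17 s: |Δx| = |8 − 8| = 0 m
17–23 s: |Δx| = |7 − 8| = 1 m
Total path = 27 m; average speed = 27/23 = 27/23 m/s.

27/23 m/s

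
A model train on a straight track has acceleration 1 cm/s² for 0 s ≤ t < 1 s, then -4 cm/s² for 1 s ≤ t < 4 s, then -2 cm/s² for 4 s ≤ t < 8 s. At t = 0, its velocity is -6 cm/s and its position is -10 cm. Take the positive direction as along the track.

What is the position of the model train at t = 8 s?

-132.5 cm

On each constant-a segment, Δv = aΔt and Δx = v₀Δt + ½aΔt²; chain segment to segment.
0–1 s: v starts -6 cm/s; Δx = -6·1 + ½·1·1² = -5.5 cm; v ends -5 cm/s.
1–4 s: v starts -5 cm/s; Δx = -5·3 + ½·-4·3² = -33 cm; v ends -17 cm/s.
4–8 s: v starts -17 cm/s; Δx = -17·4 + ½·-2·4² = -84 cm; v ends -25 cm/s.
x(8) = -10 + Σ Δx = -132.5 cm.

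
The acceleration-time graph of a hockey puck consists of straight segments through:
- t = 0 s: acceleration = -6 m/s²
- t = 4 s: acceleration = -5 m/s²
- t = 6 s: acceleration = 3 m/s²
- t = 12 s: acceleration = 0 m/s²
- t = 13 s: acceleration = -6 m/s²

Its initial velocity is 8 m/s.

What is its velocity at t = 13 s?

-10 m/s

Δv equals the area under the a-t graph; then v = v₀ + Δv.
0–4 s: ½(-6 + -5)(4) = -22 m/s
4–6 s: ½(-5 + 3)(2) = -2 m/s
6–12 s: ½(3 + 0)(6) = 9 m/s
12–13 s: ½(0 + -6)(1) = -3 m/s
Δv = -18 m/s, so v(13) = 8 + (-18) = -10 m/s.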